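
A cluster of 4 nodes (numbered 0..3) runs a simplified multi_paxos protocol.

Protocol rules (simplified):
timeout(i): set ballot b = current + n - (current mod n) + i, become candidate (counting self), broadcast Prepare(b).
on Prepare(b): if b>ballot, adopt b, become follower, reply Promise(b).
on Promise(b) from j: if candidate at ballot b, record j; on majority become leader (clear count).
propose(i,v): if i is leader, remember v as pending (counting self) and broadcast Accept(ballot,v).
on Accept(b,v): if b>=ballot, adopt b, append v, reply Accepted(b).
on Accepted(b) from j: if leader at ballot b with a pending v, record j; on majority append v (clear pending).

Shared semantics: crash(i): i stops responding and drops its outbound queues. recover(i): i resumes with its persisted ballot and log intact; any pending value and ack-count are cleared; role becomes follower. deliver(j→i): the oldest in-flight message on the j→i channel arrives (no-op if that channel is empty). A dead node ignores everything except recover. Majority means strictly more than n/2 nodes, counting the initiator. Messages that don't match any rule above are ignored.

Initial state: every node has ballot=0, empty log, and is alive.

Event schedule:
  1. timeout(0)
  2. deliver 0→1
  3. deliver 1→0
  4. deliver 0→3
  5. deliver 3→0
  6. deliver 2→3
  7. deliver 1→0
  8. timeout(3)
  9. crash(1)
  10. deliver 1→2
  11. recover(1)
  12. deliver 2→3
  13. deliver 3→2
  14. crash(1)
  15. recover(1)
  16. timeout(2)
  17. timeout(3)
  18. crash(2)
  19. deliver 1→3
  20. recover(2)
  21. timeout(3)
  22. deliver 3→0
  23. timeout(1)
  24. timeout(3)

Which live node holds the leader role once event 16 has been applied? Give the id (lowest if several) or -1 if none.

e1 timeout(0): 0[cand,b=4,-]
e2 deliver 0→1: 1[foll,b=4,-]
e3 deliver 1→0: ·
e4 deliver 0→3: 3[foll,b=4,-]
e5 deliver 3→0: 0[lead,b=4,-]
e6 deliver 2→3: ·
e7 deliver 1→0: ·
e8 timeout(3): 3[cand,b=11,-]
e9 crash(1): 1[✗foll,b=4,-]
e10 deliver 1→2: ·
e11 recover(1): 1[foll,b=4,-]
e12 deliver 2→3: ·
e13 deliver 3→2: 2[foll,b=11,-]
e14 crash(1): 1[✗foll,b=4,-]
e15 recover(1): 1[foll,b=4,-]
e16 timeout(2): 2[cand,b=14,-]

0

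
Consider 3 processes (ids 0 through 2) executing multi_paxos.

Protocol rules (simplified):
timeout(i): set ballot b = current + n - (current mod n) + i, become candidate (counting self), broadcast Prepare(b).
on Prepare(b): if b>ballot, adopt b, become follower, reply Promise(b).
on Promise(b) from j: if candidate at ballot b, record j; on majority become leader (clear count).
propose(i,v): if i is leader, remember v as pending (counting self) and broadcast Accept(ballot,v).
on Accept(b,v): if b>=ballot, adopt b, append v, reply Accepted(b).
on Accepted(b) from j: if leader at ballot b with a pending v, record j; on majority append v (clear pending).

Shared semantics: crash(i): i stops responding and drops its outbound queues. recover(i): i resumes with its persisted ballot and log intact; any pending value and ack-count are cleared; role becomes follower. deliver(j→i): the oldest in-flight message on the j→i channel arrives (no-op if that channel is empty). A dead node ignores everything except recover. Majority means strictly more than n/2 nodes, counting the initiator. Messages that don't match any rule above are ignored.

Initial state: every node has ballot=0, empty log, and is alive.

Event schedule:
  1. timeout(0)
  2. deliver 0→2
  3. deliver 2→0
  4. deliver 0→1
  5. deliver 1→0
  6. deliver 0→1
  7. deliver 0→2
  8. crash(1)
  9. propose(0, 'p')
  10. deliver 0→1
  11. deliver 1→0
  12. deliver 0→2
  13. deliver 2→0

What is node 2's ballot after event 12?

3

e1 timeout(0): 0[cand,b=3,-]
e2 deliver 0→2: 2[foll,b=3,-]
e3 deliver 2→0: 0[lead,b=3,-]
e4 deliver 0→1: 1[foll,b=3,-]
e5 deliver 1→0: ·
e6 deliver 0→1: ·
e7 deliver 0→2: ·
e8 crash(1): 1[✗foll,b=3,-]
e9 propose(0,'p'): ·
e10 deliver 0→1: ·
e11 deliver 1→0: ·
e12 deliver 0→2: 2[foll,b=3,p]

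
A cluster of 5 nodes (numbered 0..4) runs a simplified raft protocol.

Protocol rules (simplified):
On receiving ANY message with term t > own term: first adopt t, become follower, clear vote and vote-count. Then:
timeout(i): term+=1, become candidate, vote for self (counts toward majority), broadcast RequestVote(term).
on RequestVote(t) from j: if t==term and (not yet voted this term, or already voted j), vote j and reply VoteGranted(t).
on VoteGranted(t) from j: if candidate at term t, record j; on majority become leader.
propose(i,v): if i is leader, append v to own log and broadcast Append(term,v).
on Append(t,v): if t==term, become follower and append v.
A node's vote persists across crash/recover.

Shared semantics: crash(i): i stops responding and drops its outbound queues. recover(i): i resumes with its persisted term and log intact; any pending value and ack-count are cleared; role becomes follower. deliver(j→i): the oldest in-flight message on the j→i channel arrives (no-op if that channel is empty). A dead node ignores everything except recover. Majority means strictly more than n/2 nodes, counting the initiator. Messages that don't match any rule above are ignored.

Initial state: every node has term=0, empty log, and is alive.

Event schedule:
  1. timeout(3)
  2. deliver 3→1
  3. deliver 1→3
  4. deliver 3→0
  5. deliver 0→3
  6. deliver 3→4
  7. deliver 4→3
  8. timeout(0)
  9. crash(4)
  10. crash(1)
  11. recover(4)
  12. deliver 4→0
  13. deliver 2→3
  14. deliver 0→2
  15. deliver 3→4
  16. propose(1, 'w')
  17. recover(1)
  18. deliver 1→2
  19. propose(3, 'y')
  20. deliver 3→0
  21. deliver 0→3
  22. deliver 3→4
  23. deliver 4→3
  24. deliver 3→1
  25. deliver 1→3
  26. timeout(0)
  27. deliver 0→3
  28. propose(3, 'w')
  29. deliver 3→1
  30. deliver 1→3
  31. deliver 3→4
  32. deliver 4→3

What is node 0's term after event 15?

after 1 — timeout(3): n3:cand/t1/[-]
after 2 — deliver 3→1: n1:foll/t1/[-]
after 3 — deliver 1→3: ·
after 4 — deliver 3→0: n0:foll/t1/[-]
after 5 — deliver 0→3: n3:lead/t1/[-]
after 6 — deliver 3→4: n4:foll/t1/[-]
after 7 — deliver 4→3: ·
after 8 — timeout(0): n0:cand/t2/[-]
after 9 — crash(4): n4:✗foll/t1/[-]
after 10 — crash(1): n1:✗foll/t1/[-]
after 11 — recover(4): n4:foll/t1/[-]
after 12 — deliver 4→0: ·
after 13 — deliver 2→3: ·
after 14 — deliver 0→2: n2:foll/t2/[-]
after 15 — deliver 3→4: ·

2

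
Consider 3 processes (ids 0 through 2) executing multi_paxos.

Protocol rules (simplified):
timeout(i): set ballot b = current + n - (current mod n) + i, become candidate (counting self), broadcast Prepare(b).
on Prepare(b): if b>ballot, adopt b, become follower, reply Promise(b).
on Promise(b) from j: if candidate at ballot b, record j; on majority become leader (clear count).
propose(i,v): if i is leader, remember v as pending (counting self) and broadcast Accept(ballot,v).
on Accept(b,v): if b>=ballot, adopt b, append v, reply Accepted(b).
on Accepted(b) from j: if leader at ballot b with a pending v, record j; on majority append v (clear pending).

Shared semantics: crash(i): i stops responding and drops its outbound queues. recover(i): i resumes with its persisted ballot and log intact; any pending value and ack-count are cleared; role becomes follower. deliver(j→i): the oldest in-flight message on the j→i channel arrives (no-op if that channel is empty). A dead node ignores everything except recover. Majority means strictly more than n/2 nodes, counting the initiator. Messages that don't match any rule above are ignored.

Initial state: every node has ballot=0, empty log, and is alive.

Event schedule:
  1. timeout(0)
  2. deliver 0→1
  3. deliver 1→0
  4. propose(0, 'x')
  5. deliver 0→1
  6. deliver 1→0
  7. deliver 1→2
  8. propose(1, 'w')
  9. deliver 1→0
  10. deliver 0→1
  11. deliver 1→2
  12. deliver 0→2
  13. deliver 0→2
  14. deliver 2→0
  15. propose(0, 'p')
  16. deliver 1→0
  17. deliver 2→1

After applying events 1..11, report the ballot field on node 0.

3

e1 timeout(0): 0[cand,b=3,-]
e2 deliver 0→1: 1[foll,b=3,-]
e3 deliver 1→0: 0[lead,b=3,-]
e4 propose(0,'x'): ·
e5 deliver 0→1: 1[foll,b=3,x]
e6 deliver 1→0: 0[lead,b=3,x]
e7 deliver 1→2: ·
e8 propose(1,'w'): ·
e9 deliver 1→0: ·
e10 deliver 0→1: ·
e11 deliver 1→2: ·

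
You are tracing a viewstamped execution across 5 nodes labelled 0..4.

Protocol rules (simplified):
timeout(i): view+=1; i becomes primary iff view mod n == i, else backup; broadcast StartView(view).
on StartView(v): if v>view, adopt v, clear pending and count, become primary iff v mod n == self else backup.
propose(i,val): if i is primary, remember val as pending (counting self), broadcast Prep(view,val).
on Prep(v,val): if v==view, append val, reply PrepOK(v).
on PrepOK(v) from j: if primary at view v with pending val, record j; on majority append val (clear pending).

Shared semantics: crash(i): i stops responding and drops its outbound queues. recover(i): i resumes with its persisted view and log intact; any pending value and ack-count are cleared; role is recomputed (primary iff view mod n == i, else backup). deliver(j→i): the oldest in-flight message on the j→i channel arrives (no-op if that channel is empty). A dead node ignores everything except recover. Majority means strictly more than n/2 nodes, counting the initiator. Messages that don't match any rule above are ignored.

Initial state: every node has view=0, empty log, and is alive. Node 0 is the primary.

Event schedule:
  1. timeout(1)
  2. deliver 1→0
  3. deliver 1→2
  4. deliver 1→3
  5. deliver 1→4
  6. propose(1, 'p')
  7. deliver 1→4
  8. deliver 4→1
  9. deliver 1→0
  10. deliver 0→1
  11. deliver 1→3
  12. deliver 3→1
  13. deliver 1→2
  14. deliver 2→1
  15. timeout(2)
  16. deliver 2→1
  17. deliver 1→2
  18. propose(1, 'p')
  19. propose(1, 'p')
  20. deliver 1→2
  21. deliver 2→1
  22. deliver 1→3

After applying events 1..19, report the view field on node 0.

1. timeout(1):  <1:prim v1 ->
2. deliver 1→0:  <0:back v1 ->
3. deliver 1→2:  <2:back v1 ->
4. deliver 1→3:  <3:back v1 ->
5. deliver 1→4:  <4:back v1 ->
6. propose(1,'p'):  nop
7. deliver 1→4:  <4:back v1 p>
8. deliver 4→1:  nop
9. deliver 1→0:  <0:back v1 p>
10. deliver 0→1:  <1:prim v1 p>
11. deliver 1→3:  <3:back v1 p>
12. deliver 3→1:  nop
13. deliver 1→2:  <2:back v1 p>
14. deliver 2→1:  nop
15. timeout(2):  <2:prim v2 p>
16. deliver 2→1:  <1:back v2 p>
17. deliver 1→2:  nop
18. propose(1,'p'):  nop
19. propose(1,'p'):  nop

1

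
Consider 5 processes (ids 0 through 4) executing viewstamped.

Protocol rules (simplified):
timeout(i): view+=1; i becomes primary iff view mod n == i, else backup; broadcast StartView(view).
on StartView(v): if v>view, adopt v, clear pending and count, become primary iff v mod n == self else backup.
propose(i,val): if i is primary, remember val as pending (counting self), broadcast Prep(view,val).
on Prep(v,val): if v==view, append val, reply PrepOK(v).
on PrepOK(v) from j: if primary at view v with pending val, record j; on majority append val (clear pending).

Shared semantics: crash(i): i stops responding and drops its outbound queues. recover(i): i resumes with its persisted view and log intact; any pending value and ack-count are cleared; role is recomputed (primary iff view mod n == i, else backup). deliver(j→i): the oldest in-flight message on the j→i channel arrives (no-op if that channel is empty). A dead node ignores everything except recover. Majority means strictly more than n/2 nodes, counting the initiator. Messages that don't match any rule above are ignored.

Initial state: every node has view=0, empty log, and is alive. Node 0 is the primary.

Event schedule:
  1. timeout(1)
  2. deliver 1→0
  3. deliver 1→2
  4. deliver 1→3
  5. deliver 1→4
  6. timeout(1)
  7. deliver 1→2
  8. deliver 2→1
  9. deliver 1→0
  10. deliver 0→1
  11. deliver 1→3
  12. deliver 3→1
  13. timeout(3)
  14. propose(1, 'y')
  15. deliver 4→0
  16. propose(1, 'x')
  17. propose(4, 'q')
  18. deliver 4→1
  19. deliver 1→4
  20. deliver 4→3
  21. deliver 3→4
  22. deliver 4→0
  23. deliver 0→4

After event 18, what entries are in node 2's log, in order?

empty

step 1 timeout(1): 1={prim,v=1,log=-}
step 2 deliver 1→0: 0={back,v=1,log=-}
step 3 deliver 1→2: 2={back,v=1,log=-}
step 4 deliver 1→3: 3={back,v=1,log=-}
step 5 deliver 1→4: 4={back,v=1,log=-}
step 6 timeout(1): 1={back,v=2,log=-}
step 7 deliver 1→2: 2={prim,v=2,log=-}
step 8 deliver 2→1: —
step 9 deliver 1→0: 0={back,v=2,log=-}
step 10 deliver 0→1: —
step 11 deliver 1→3: 3={back,v=2,log=-}
step 12 deliver 3→1: —
step 13 timeout(3): 3={prim,v=3,log=-}
step 14 propose(1,'y'): —
step 15 deliver 4→0: —
step 16 propose(1,'x'): —
step 17 propose(4,'q'): —
step 18 deliver 4→1: —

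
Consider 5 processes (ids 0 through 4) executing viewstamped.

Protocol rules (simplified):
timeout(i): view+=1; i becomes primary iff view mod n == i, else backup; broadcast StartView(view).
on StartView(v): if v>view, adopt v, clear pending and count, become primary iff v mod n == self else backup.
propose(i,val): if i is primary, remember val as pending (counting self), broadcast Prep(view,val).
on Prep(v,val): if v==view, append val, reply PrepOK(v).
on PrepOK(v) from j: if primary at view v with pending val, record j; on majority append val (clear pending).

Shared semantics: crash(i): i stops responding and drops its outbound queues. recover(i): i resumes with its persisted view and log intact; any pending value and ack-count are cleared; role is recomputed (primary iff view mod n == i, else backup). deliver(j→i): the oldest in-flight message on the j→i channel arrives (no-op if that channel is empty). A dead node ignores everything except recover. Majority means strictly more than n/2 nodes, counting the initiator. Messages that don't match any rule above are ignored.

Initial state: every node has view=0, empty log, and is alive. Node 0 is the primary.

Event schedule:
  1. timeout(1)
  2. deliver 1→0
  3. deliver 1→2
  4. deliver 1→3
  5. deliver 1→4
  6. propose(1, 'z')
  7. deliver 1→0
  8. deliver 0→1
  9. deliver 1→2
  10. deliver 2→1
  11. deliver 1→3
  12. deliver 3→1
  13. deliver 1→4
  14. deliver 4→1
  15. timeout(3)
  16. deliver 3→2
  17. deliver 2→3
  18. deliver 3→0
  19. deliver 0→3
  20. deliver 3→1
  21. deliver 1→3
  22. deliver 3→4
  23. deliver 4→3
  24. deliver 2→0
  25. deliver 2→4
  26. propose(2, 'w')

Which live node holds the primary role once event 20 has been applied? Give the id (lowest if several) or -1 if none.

step 1 timeout(1): 1={prim,v=1,log=-}
step 2 deliver 1→0: 0={back,v=1,log=-}
step 3 deliver 1→2: 2={back,v=1,log=-}
step 4 deliver 1→3: 3={back,v=1,log=-}
step 5 deliver 1→4: 4={back,v=1,log=-}
step 6 propose(1,'z'): —
step 7 deliver 1→0: 0={back,v=1,log=z}
step 8 deliver 0→1: —
step 9 deliver 1→2: 2={back,v=1,log=z}
step 10 deliver 2→1: 1={prim,v=1,log=z}
step 11 deliver 1→3: 3={back,v=1,log=z}
step 12 deliver 3→1: —
step 13 deliver 1→4: 4={back,v=1,log=z}
step 14 deliver 4→1: —
step 15 timeout(3): 3={back,v=2,log=z}
step 16 deliver 3→2: 2={prim,v=2,log=z}
step 17 deliver 2→3: —
step 18 deliver 3→0: 0={back,v=2,log=z}
step 19 deliver 0→3: —
step 20 deliver 3→1: 1={back,v=2,log=z}

2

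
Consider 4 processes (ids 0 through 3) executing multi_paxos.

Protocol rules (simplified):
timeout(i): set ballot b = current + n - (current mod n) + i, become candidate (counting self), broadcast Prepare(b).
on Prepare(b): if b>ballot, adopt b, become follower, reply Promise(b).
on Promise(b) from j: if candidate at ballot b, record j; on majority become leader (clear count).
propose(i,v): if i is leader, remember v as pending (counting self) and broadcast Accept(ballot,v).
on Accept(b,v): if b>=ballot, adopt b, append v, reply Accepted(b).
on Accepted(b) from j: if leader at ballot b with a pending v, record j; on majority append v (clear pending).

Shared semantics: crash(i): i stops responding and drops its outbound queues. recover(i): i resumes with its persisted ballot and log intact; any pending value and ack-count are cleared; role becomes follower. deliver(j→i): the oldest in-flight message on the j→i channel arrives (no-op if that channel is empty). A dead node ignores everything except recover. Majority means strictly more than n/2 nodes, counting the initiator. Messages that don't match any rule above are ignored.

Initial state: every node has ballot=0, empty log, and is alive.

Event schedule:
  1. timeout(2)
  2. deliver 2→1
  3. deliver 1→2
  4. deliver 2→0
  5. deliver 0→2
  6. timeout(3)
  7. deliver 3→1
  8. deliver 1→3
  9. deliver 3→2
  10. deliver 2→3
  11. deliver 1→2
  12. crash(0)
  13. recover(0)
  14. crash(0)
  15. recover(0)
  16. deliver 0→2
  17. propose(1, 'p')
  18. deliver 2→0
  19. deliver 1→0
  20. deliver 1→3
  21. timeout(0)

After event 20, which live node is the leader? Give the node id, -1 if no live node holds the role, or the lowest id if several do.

[1] timeout(2) → N2(cand b6 [-])
[2] deliver 2→1 → N1(foll b6 [-])
[3] deliver 1→2 → ∅
[4] deliver 2→0 → N0(foll b6 [-])
[5] deliver 0→2 → N2(lead b6 [-])
[6] timeout(3) → N3(cand b7 [-])
[7] deliver 3→1 → N1(foll b7 [-])
[8] deliver 1→3 → ∅
[9] deliver 3→2 → N2(foll b7 [-])
[10] deliver 2→3 → ∅
[11] deliver 1→2 → ∅
[12] crash(0) → N0(✗foll b6 [-])
[13] recover(0) → N0(foll b6 [-])
[14] crash(0) → N0(✗foll b6 [-])
[15] recover(0) → N0(foll b6 [-])
[16] deliver 0→2 → ∅
[17] propose(1,'p') → ∅
[18] deliver 2→0 → ∅
[19] deliver 1→0 → ∅
[20] deliver 1→3 → ∅

-1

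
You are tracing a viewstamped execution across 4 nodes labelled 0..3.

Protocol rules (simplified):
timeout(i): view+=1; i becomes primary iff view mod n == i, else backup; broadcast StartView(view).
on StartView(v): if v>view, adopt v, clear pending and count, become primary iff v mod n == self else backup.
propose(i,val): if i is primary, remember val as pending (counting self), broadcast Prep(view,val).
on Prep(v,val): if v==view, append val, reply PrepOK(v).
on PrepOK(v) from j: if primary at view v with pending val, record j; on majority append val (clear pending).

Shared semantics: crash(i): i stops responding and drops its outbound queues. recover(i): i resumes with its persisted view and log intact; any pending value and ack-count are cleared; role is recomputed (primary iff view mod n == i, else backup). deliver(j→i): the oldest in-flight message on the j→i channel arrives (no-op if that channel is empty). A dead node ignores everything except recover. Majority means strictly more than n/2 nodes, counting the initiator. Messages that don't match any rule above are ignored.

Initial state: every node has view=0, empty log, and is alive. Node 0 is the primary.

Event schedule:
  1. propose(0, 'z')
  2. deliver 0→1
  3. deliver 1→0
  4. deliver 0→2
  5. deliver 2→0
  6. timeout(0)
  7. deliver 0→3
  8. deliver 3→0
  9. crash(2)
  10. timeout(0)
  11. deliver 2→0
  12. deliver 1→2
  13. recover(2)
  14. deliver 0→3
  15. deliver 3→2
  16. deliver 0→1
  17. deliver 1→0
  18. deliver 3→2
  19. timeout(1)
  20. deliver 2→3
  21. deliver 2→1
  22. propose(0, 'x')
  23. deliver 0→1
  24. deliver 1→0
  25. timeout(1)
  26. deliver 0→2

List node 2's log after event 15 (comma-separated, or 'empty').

e1 propose(0,'z'): ·
e2 deliver 0→1: 1[back,v=0,z]
e3 deliver 1→0: ·
e4 deliver 0→2: 2[back,v=0,z]
e5 deliver 2→0: 0[prim,v=0,z]
e6 timeout(0): 0[back,v=1,z]
e7 deliver 0→3: 3[back,v=0,z]
e8 deliver 3→0: ·
e9 crash(2): 2[✗back,v=0,z]
e10 timeout(0): 0[back,v=2,z]
e11 deliver 2→0: ·
e12 deliver 1→2: ·
e13 recover(2): 2[back,v=0,z]
e14 deliver 0→3: 3[back,v=1,z]
e15 deliver 3→2: ·

z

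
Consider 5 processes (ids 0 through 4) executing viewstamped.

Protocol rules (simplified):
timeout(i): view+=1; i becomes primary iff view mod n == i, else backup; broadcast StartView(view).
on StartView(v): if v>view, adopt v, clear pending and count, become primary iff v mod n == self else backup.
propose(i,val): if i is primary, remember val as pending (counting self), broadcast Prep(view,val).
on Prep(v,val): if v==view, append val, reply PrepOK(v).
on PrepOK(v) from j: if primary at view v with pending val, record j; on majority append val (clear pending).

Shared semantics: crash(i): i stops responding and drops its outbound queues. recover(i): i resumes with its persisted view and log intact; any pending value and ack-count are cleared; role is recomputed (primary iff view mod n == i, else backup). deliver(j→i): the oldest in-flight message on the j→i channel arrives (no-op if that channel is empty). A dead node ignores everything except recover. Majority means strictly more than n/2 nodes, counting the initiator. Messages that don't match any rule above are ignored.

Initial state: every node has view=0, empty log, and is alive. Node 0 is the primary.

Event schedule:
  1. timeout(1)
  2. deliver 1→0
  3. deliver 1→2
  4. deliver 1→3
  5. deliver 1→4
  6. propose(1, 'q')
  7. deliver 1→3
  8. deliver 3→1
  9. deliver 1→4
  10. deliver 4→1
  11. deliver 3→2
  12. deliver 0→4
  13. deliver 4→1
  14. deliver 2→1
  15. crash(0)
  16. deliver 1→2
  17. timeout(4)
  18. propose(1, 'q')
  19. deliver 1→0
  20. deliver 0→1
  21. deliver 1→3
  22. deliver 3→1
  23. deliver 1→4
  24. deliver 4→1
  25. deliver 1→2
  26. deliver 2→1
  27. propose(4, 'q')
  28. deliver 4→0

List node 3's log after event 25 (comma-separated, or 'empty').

q,q

e1 timeout(1): 1[prim,v=1,-]
e2 deliver 1→0: 0[back,v=1,-]
e3 deliver 1→2: 2[back,v=1,-]
e4 deliver 1→3: 3[back,v=1,-]
e5 deliver 1→4: 4[back,v=1,-]
e6 propose(1,'q'): ·
e7 deliver 1→3: 3[back,v=1,q]
e8 deliver 3→1: ·
e9 deliver 1→4: 4[back,v=1,q]
e10 deliver 4→1: 1[prim,v=1,q]
e11 deliver 3→2: ·
e12 deliver 0→4: ·
e13 deliver 4→1: ·
e14 deliver 2→1: ·
e15 crash(0): 0[✗back,v=1,-]
e16 deliver 1→2: 2[back,v=1,q]
e17 timeout(4): 4[back,v=2,q]
e18 propose(1,'q'): ·
e19 deliver 1→0: ·
e20 deliver 0→1: ·
e21 deliver 1→3: 3[back,v=1,q,q]
e22 deliver 3→1: ·
e23 deliver 1→4: ·
e24 deliver 4→1: 1[back,v=2,q]
e25 deliver 1→2: 2[back,v=1,q,q]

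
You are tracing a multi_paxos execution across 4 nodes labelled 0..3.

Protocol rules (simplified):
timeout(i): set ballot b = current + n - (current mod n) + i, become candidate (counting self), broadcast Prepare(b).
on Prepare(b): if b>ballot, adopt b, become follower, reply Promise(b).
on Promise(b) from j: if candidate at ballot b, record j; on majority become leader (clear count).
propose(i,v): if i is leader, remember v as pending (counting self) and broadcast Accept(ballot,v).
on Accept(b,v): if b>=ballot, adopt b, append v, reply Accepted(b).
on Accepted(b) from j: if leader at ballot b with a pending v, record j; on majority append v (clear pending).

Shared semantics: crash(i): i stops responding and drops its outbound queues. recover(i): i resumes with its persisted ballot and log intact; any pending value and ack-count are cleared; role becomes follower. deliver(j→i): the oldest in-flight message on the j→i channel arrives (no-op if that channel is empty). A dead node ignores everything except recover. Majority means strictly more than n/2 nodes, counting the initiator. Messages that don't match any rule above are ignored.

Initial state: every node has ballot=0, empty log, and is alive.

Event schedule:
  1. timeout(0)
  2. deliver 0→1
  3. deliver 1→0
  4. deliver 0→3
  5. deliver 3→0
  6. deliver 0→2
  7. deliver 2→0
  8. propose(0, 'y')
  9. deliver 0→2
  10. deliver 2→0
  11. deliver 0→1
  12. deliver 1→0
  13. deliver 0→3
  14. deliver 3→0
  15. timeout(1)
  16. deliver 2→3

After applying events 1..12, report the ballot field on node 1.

4

[1] timeout(0) → N0(cand b4 [-])
[2] deliver 0→1 → N1(foll b4 [-])
[3] deliver 1→0 → ∅
[4] deliver 0→3 → N3(foll b4 [-])
[5] deliver 3→0 → N0(lead b4 [-])
[6] deliver 0→2 → N2(foll b4 [-])
[7] deliver 2→0 → ∅
[8] propose(0,'y') → ∅
[9] deliver 0→2 → N2(foll b4 [y])
[10] deliver 2→0 → ∅
[11] deliver 0→1 → N1(foll b4 [y])
[12] deliver 1→0 → N0(lead b4 [y])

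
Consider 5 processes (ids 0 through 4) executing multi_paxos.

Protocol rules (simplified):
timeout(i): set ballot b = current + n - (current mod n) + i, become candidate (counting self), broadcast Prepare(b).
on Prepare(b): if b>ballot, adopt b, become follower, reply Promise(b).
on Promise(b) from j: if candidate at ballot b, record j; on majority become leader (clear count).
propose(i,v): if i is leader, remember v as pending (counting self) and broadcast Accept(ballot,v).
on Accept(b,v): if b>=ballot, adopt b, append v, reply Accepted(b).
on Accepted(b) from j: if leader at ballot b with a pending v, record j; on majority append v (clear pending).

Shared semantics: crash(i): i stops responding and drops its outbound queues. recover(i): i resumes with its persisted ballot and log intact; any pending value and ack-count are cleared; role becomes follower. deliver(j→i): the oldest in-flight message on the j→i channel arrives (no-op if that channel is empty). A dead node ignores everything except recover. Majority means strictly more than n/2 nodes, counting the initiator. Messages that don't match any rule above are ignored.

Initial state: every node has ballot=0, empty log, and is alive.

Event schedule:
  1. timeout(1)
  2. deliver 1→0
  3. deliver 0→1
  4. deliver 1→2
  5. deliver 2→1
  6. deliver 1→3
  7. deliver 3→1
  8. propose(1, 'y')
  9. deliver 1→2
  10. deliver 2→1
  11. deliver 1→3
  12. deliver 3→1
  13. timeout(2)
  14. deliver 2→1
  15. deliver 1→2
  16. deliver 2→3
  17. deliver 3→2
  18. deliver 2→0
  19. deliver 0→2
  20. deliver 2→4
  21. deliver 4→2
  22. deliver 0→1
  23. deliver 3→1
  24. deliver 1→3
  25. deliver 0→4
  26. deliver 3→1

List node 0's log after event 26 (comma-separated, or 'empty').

after 1 — timeout(1): n1:cand/b6/[-]
after 2 — deliver 1→0: n0:foll/b6/[-]
after 3 — deliver 0→1: ·
after 4 — deliver 1→2: n2:foll/b6/[-]
after 5 — deliver 2→1: n1:lead/b6/[-]
after 6 — deliver 1→3: n3:foll/b6/[-]
after 7 — deliver 3→1: ·
after 8 — propose(1,'y'): ·
after 9 — deliver 1→2: n2:foll/b6/[y]
after 10 — deliver 2→1: ·
after 11 — deliver 1→3: n3:foll/b6/[y]
after 12 — deliver 3→1: n1:lead/b6/[y]
after 13 — timeout(2): n2:cand/b12/[y]
after 14 — deliver 2→1: n1:foll/b12/[y]
after 15 — deliver 1→2: ·
after 16 — deliver 2→3: n3:foll/b12/[y]
after 17 — deliver 3→2: n2:lead/b12/[y]
after 18 — deliver 2→0: n0:foll/b12/[-]
after 19 — deliver 0→2: ·
after 20 — deliver 2→4: n4:foll/b12/[-]
after 21 — deliver 4→2: ·
after 22 — deliver 0→1: ·
after 23 — deliver 3→1: ·
after 24 — deliver 1→3: ·
after 25 — deliver 0→4: ·
after 26 — deliver 3→1: ·

empty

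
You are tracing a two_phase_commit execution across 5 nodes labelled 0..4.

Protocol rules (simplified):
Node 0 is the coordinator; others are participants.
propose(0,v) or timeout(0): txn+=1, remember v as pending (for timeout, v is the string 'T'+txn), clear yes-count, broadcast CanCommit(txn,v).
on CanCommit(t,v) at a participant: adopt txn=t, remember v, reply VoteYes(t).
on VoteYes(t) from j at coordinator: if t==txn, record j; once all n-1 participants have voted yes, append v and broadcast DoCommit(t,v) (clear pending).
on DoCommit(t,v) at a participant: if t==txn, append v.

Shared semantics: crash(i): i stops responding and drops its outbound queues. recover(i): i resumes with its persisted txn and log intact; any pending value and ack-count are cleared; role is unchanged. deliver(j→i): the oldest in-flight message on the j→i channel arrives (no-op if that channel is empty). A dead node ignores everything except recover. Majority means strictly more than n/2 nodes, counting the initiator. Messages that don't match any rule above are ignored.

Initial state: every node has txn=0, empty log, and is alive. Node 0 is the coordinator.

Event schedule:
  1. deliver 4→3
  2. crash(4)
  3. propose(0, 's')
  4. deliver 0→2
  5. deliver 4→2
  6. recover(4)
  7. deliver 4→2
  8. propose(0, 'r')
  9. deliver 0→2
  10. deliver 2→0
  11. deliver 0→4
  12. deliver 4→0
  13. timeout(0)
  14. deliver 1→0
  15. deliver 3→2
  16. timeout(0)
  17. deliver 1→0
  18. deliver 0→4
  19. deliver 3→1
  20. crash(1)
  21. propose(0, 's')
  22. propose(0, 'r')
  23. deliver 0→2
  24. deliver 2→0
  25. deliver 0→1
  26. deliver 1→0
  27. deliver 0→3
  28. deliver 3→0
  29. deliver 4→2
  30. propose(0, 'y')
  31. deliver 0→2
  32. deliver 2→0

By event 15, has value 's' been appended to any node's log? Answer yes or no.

[1] deliver 4→3 → ∅
[2] crash(4) → N4(✗part t0 [-])
[3] propose(0,'s') → N0(coor t1 [-])
[4] deliver 0→2 → N2(part t1 [-])
[5] deliver 4→2 → ∅
[6] recover(4) → N4(part t0 [-])
[7] deliver 4→2 → ∅
[8] propose(0,'r') → N0(coor t2 [-])
[9] deliver 0→2 → N2(part t2 [-])
[10] deliver 2→0 → ∅
[11] deliver 0→4 → N4(part t1 [-])
[12] deliver 4→0 → ∅
[13] timeout(0) → N0(coor t3 [-])
[14] deliver 1→0 → ∅
[15] deliver 3→2 → ∅

no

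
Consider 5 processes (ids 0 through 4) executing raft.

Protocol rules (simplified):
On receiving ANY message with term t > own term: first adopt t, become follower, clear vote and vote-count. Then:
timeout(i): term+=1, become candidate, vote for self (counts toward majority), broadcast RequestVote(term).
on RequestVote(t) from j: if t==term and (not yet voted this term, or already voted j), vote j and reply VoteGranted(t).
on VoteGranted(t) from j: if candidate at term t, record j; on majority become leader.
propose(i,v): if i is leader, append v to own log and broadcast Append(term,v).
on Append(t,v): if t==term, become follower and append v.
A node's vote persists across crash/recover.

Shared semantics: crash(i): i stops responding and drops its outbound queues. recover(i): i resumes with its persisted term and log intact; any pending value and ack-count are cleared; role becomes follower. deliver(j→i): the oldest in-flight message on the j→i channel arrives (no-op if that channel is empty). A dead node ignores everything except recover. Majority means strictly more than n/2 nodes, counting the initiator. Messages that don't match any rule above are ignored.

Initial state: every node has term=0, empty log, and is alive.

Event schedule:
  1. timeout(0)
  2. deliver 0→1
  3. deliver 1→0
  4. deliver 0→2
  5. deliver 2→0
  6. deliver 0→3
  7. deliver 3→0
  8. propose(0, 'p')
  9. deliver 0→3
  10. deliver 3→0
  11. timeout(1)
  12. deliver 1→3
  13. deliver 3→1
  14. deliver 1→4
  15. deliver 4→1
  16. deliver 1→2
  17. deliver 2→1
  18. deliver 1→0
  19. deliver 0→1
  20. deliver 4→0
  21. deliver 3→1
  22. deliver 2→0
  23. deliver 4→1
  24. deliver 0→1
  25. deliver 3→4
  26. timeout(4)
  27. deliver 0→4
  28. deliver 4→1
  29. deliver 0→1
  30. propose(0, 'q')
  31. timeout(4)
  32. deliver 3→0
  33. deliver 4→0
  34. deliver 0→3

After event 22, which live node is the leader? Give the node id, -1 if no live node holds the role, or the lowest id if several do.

after 1 — timeout(0): n0:cand/t1/[-]
after 2 — deliver 0→1: n1:foll/t1/[-]
after 3 — deliver 1→0: ·
after 4 — deliver 0→2: n2:foll/t1/[-]
after 5 — deliver 2→0: n0:lead/t1/[-]
after 6 — deliver 0→3: n3:foll/t1/[-]
after 7 — deliver 3→0: ·
after 8 — propose(0,'p'): n0:lead/t1/[p]
after 9 — deliver 0→3: n3:foll/t1/[p]
after 10 — deliver 3→0: ·
after 11 — timeout(1): n1:cand/t2/[-]
after 12 — deliver 1→3: n3:foll/t2/[p]
after 13 — deliver 3→1: ·
after 14 — deliver 1→4: n4:foll/t2/[-]
after 15 — deliver 4→1: n1:lead/t2/[-]
after 16 — deliver 1→2: n2:foll/t2/[-]
after 17 — deliver 2→1: ·
after 18 — deliver 1→0: n0:foll/t2/[p]
after 19 — deliver 0→1: ·
after 20 — deliver 4→0: ·
after 21 — deliver 3→1: ·
after 22 — deliver 2→0: ·

1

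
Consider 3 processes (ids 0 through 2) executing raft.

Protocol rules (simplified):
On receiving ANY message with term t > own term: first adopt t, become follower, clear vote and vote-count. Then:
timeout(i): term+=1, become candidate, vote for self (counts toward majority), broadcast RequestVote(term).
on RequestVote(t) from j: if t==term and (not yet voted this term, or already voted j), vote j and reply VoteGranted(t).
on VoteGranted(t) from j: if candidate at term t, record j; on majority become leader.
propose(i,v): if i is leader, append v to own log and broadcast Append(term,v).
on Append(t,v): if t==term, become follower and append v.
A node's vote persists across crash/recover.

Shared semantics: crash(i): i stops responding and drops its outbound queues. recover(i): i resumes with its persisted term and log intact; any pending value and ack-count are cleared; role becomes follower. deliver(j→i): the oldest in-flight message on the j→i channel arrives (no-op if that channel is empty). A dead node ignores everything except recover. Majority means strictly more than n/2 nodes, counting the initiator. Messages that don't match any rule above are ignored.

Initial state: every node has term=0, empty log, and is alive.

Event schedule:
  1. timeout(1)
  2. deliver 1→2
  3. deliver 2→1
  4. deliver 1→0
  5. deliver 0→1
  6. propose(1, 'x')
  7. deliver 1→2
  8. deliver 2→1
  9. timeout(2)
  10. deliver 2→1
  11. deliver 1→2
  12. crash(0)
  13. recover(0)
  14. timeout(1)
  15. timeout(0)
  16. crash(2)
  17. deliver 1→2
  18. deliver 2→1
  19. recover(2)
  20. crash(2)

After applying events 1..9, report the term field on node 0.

1

after 1 — timeout(1): n1:cand/t1/[-]
after 2 — deliver 1→2: n2:foll/t1/[-]
after 3 — deliver 2→1: n1:lead/t1/[-]
after 4 — deliver 1→0: n0:foll/t1/[-]
after 5 — deliver 0→1: ·
after 6 — propose(1,'x'): n1:lead/t1/[x]
after 7 — deliver 1→2: n2:foll/t1/[x]
after 8 — deliver 2→1: ·
after 9 — timeout(2): n2:cand/t2/[x]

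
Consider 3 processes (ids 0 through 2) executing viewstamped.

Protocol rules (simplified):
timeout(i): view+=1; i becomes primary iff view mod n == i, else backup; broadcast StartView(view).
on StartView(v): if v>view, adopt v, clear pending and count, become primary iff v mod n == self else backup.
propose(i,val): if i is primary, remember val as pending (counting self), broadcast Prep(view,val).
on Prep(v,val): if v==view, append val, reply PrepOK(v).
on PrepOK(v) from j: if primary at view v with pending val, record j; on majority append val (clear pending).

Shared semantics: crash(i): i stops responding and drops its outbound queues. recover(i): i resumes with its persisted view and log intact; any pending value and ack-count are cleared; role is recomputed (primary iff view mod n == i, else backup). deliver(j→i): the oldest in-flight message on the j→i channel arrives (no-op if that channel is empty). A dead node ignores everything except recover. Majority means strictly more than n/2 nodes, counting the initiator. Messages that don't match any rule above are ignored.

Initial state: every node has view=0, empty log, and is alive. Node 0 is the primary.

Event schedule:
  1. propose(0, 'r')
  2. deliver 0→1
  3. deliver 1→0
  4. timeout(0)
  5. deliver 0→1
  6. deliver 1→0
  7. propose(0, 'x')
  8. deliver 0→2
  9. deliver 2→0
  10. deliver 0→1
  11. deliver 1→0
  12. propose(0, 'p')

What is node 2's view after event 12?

step 1 propose(0,'r'): —
step 2 deliver 0→1: 1={back,v=0,log=r}
step 3 deliver 1→0: 0={prim,v=0,log=r}
step 4 timeout(0): 0={back,v=1,log=r}
step 5 deliver 0→1: 1={prim,v=1,log=r}
step 6 deliver 1→0: —
step 7 propose(0,'x'): —
step 8 deliver 0→2: 2={back,v=0,log=r}
step 9 deliver 2→0: —
step 10 deliver 0→1: —
step 11 deliver 1→0: —
step 12 propose(0,'p'): —

0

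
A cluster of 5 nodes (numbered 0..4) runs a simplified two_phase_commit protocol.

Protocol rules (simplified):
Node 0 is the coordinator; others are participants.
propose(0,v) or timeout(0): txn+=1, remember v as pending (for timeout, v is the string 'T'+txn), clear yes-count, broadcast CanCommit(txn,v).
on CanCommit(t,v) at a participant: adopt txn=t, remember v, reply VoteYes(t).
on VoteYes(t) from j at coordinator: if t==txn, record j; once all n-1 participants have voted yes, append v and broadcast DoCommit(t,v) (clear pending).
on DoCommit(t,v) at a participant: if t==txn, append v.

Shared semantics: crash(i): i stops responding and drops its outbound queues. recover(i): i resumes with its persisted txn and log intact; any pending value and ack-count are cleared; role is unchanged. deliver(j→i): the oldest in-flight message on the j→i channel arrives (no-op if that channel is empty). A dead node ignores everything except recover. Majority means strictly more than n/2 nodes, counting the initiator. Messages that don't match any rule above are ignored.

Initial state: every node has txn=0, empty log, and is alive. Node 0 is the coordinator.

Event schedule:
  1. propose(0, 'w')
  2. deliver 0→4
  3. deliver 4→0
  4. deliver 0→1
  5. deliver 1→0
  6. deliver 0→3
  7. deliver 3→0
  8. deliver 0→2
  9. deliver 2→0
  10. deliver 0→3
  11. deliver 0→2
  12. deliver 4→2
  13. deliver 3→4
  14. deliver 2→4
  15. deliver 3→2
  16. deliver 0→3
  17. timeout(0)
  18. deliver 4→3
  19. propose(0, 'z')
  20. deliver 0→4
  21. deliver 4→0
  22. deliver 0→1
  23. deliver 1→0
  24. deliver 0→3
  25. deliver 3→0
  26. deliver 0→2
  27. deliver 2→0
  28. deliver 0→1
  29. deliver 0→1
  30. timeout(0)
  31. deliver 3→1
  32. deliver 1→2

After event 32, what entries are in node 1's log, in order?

w

1. propose(0,'w'):  <0:coor t1 ->
2. deliver 0→4:  <4:part t1 ->
3. deliver 4→0:  nop
4. deliver 0→1:  <1:part t1 ->
5. deliver 1→0:  nop
6. deliver 0→3:  <3:part t1 ->
7. deliver 3→0:  nop
8. deliver 0→2:  <2:part t1 ->
9. deliver 2→0:  <0:coor t1 w>
10. deliver 0→3:  <3:part t1 w>
11. deliver 0→2:  <2:part t1 w>
12. deliver 4→2:  nop
13. deliver 3→4:  nop
14. deliver 2→4:  nop
15. deliver 3→2:  nop
16. deliver 0→3:  nop
17. timeout(0):  <0:coor t2 w>
18. deliver 4→3:  nop
19. propose(0,'z'):  <0:coor t3 w>
20. deliver 0→4:  <4:part t1 w>
21. deliver 4→0:  nop
22. deliver 0→1:  <1:part t1 w>
23. deliver 1→0:  nop
24. deliver 0→3:  <3:part t2 w>
25. deliver 3→0:  nop
26. deliver 0→2:  <2:part t2 w>
27. deliver 2→0:  nop
28. deliver 0→1:  <1:part t2 w>
29. deliver 0→1:  <1:part t3 w>
30. timeout(0):  <0:coor t4 w>
31. deliver 3→1:  nop
32. deliver 1→2:  nop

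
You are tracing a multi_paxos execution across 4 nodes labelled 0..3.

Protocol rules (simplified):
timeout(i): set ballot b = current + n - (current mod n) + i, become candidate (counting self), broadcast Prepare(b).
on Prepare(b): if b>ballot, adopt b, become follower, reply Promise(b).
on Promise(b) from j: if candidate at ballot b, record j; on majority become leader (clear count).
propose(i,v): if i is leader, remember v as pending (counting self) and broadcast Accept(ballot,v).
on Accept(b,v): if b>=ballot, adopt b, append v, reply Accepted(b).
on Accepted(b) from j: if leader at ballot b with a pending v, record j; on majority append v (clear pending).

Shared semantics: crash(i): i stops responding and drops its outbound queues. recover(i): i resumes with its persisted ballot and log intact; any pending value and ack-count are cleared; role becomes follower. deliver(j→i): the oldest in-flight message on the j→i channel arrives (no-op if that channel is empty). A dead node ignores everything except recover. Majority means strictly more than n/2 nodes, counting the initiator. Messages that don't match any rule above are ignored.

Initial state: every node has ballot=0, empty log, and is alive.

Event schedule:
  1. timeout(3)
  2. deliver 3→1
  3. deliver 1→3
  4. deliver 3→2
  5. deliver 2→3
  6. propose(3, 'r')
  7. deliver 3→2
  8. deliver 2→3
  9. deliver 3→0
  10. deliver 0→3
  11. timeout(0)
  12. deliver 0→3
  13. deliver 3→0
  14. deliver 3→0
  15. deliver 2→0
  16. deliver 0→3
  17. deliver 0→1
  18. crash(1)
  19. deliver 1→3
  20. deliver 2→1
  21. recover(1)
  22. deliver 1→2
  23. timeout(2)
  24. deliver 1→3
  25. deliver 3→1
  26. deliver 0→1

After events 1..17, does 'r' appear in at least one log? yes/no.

yes

1. timeout(3):  <3:cand b7 ->
2. deliver 3→1:  <1:foll b7 ->
3. deliver 1→3:  nop
4. deliver 3→2:  <2:foll b7 ->
5. deliver 2→3:  <3:lead b7 ->
6. propose(3,'r'):  nop
7. deliver 3→2:  <2:foll b7 r>
8. deliver 2→3:  nop
9. deliver 3→0:  <0:foll b7 ->
10. deliver 0→3:  nop
11. timeout(0):  <0:cand b8 ->
12. deliver 0→3:  <3:foll b8 ->
13. deliver 3→0:  nop
14. deliver 3→0:  nop
15. deliver 2→0:  nop
16. deliver 0→3:  nop
17. deliver 0→1:  <1:foll b8 ->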